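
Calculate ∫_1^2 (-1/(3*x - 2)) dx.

-2*log(2)/3

An antiderivative is F(x) = -log(3*x - 2)/3.
Then F(2) - F(1) = (-2*log(2)/3) - (0) = -2*log(2)/3.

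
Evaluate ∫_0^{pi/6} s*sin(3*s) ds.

Integrate by parts once (u = s, dv = sin(3*s) ds).
An antiderivative is F(s) = -s*cos(3*s)/3 + sin(3*s)/9.
Then F(pi/6) - F(0) = (1/9) - (0) = 1/9.

1/9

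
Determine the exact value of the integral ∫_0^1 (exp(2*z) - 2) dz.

-5/2 + exp(2)/2

An antiderivative is F(z) = exp(2*z)/2 - 2*z.
Then F(1) - F(0) = (-2 + exp(2)/2) - (1/2) = -5/2 + exp(2)/2.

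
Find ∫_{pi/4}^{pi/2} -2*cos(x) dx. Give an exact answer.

-2 + sqrt(2)

An antiderivative is F(x) = -2*sin(x).
Then F(pi/2) - F(pi/4) = (-2) - (-sqrt(2)) = -2 + sqrt(2).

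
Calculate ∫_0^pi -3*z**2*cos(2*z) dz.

-3*pi/2

Integrate by parts twice (u = z^2, dv = -3*cos(2*z) dz).
An antiderivative is F(z) = -3*z**2*sin(2*z)/2 - 3*z*cos(2*z)/2 + 3*sin(2*z)/4.
Then F(pi) - F(0) = (-3*pi/2) - (0) = -3*pi/2.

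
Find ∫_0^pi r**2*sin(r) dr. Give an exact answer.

Integrate by parts twice (u = r^2, dv = sin(r) dr).
An antiderivative is F(r) = -r**2*cos(r) + 2*r*sin(r) + 2*cos(r).
Then F(pi) - F(0) = (-2 + pi**2) - (2) = -4 + pi**2.

-4 + pi**2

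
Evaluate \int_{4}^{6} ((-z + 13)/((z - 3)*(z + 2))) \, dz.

Factor the denominator: z**2 - z - 6 = (z + 2)(z - 3).
Partial fractions: (-z + 13)/((z - 3)*(z + 2)) = -3/(z + 2) + 2/(z - 3).
An antiderivative is F(z) = 2*log(z - 3) - 3*log(z + 2).
Then F(6) - F(4) = (-9*log(2) + 2*log(3)) - (-3*log(3) - 3*log(2)) = -6*log(2) + 5*log(3).

-6*log(2) + 5*log(3)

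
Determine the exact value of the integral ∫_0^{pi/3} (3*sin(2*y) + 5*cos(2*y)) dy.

5*sqrt(3)/4 + 9/4

An antiderivative is F(y) = 5*sin(2*y)/2 - 3*cos(2*y)/2.
Then F(pi/3) - F(0) = (3/4 + 5*sqrt(3)/4) - (-3/2) = 5*sqrt(3)/4 + 9/4.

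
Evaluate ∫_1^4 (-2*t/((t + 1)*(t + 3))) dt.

Factor the denominator: t**2 + 4*t + 3 = (t + 3)(t + 1).
Partial fractions: -2*t/((t + 1)*(t + 3)) = -3/(t + 3) + 1/(t + 1).
An antiderivative is F(t) = log(t + 1) - 3*log(t + 3).
Then F(4) - F(1) = (-3*log(7) + log(5)) - (-log(32)) = -3*log(7) + log(5) + 5*log(2).

-3*log(7) + log(5) + 5*log(2)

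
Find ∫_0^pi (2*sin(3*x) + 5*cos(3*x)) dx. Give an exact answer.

4/3

An antiderivative is F(x) = 5*sin(3*x)/3 - 2*cos(3*x)/3.
Then F(pi) - F(0) = (2/3) - (-2/3) = 4/3.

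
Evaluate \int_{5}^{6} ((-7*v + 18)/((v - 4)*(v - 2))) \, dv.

-9*log(2) + 2*log(3)

Factor the denominator: v**2 - 6*v + 8 = (v - 2)(v - 4).
Partial fractions: (-7*v + 18)/((v - 4)*(v - 2)) = -2/(v - 2) - 5/(v - 4).
An antiderivative is F(v) = -5*log(v - 4) - 2*log(v - 2).
Then F(6) - F(5) = (-9*log(2)) - (-log(9)) = -9*log(2) + 2*log(3).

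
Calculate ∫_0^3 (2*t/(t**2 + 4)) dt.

Let u = t**2 + 4, so du = 2*t dt. When t = 0, u = 4; when t = 3, u = 13.
The integral becomes ∫ 1/u du from 4 to 13, with antiderivative log(u).
Back in t: F(t) = log(t**2 + 4).
Then F(3) - F(0) = (log(13)) - (log(4)) = log(13/4).

log(13/4)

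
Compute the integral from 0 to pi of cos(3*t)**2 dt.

Use the identity cos^2(3*t) = (1 + cos(6*t))/2.
An antiderivative is F(t) = t/2 + sin(6*t)/12.
Then F(pi) - F(0) = (pi/2) - (0) = pi/2.

pi/2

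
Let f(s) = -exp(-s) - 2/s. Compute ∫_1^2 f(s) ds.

An antiderivative is F(s) = -2*log(s) + exp(-s).
Then F(2) - F(1) = (-2*log(2) + exp(-2)) - (exp(-1)) = -2*log(2) - exp(-1) + exp(-2).

-2*log(2) - exp(-1) + exp(-2)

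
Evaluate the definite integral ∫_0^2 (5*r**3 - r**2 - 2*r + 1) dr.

46/3

By the power rule, an antiderivative is F(r) = 5*r**4/4 - r**3/3 - r**2 + r.
Then F(2) - F(0) = (46/3) - (0) = 46/3.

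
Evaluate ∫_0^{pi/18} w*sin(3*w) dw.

Integrate by parts once (u = w, dv = sin(3*w) dw).
An antiderivative is F(w) = -w*cos(3*w)/3 + sin(3*w)/9.
Then F(pi/18) - F(0) = (-sqrt(3)*pi/108 + 1/18) - (0) = -sqrt(3)*pi/108 + 1/18.

-sqrt(3)*pi/108 + 1/18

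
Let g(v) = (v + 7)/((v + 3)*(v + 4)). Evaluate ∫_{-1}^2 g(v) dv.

Factor the denominator: v**2 + 7*v + 12 = (v + 4)(v + 3).
Partial fractions: (v + 7)/((v + 3)*(v + 4)) = -3/(v + 4) + 4/(v + 3).
An antiderivative is F(v) = 4*log(v + 3) - 3*log(v + 4).
Then F(2) - F(-1) = (-3*log(3) - 3*log(2) + 4*log(5)) - (log(16/27)) = -7*log(2) + 4*log(5).

-7*log(2) + 4*log(5)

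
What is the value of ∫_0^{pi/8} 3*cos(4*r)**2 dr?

3*pi/16

Use the identity cos^2(4*r) = (1 + cos(8*r))/2.
An antiderivative is F(r) = 3*r/2 + 3*sin(8*r)/16.
Then F(pi/8) - F(0) = (3*pi/16) - (0) = 3*pi/16.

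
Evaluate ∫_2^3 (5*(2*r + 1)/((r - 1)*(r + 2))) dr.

Factor the denominator: r**2 + r - 2 = (r + 2)(r - 1).
Partial fractions: 5*(2*r + 1)/((r - 1)*(r + 2)) = 5/(r + 2) + 5/(r - 1).
An antiderivative is F(r) = 5*log(r - 1) + 5*log(r + 2).
Then F(3) - F(2) = (5*log(2) + 5*log(5)) - (10*log(2)) = -5*log(2) + 5*log(5).

-5*log(2) + 5*log(5)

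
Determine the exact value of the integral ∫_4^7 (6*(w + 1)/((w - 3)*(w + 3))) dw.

-2*log(7) + 2*log(5) + 10*log(2)

Factor the denominator: w**2 - 9 = (w + 3)(w - 3).
Partial fractions: 6*(w + 1)/((w - 3)*(w + 3)) = 2/(w + 3) + 4/(w - 3).
An antiderivative is F(w) = 4*log(w - 3) + 2*log(w + 3).
Then F(7) - F(4) = (2*log(5) + 10*log(2)) - (log(49)) = -2*log(7) + 2*log(5) + 10*log(2).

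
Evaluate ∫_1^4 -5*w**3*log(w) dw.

Integrate by parts once (u = ln w, dv = -5*w**3 dw).
An antiderivative is F(w) = -5*w**4*(4*log(w) - 1)/16.
Then F(4) - F(1) = (80 - 640*log(2)) - (5/16) = 1275/16 - 640*log(2).

1275/16 - 640*log(2)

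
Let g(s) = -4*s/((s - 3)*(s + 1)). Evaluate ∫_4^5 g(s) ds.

Factor the denominator: s**2 - 2*s - 3 = (s + 1)(s - 3).
Partial fractions: -4*s/((s - 3)*(s + 1)) = -1/(s + 1) - 3/(s - 3).
An antiderivative is F(s) = -3*log(s - 3) - log(s + 1).
Then F(5) - F(4) = (-log(48)) - (-log(5)) = log(5/48).

log(5/48)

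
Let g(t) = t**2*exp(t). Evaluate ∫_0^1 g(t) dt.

Integrate by parts twice (u = t^2, dv = exp(t) dt).
An antiderivative is F(t) = (t**2 - 2*t + 2)*exp(t).
Then F(1) - F(0) = (E) - (2) = -2 + E.

-2 + E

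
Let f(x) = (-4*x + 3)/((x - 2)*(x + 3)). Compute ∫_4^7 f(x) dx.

-4*log(5) - 2*log(2) + 3*log(7)

Factor the denominator: x**2 + x - 6 = (x + 3)(x - 2).
Partial fractions: (-4*x + 3)/((x - 2)*(x + 3)) = -3/(x + 3) - 1/(x - 2).
An antiderivative is F(x) = -log(x - 2) - 3*log(x + 3).
Then F(7) - F(4) = (-4*log(5) - 3*log(2)) - (-3*log(7) - log(2)) = -4*log(5) - 2*log(2) + 3*log(7).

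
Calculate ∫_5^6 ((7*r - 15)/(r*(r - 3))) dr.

-5*log(5) + 3*log(2) + 7*log(3)

Factor the denominator: r**2 - 3*r = r(r - 3).
Partial fractions: (7*r - 15)/(r*(r - 3)) = 5/r + 2/(r - 3).
An antiderivative is F(r) = 5*log(r) + 2*log(r - 3).
Then F(6) - F(5) = (5*log(2) + 7*log(3)) - (2*log(2) + 5*log(5)) = -5*log(5) + 3*log(2) + 7*log(3).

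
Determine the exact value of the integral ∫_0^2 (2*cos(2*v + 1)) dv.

sin(5) - sin(1)

Let u = 2*v + 1, so du = 2 dv. When v = 0, u = 1; when v = 2, u = 5.
The integral becomes ∫ cos(u) du from 1 to 5, with antiderivative sin(u).
Back in v: F(v) = sin(2*v + 1).
Then F(2) - F(0) = (sin(5)) - (sin(1)) = sin(5) - sin(1).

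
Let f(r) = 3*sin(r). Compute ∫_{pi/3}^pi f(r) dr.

9/2

An antiderivative is F(r) = -3*cos(r).
Then F(pi) - F(pi/3) = (3) - (-3/2) = 9/2.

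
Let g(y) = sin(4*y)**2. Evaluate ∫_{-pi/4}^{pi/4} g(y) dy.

Use the identity sin^2(4*y) = (1 - cos(8*y))/2.
An antiderivative is F(y) = y/2 - sin(8*y)/16.
Then F(pi/4) - F(-pi/4) = (pi/8) - (-pi/8) = pi/4.

pi/4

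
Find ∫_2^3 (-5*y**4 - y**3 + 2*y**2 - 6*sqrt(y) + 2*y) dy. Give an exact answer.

-2515/12 - 12*sqrt(3) + 8*sqrt(2)

By the power rule, an antiderivative is F(y) = -y**5 - y**4/4 - 4*y**(3/2) + 2*y**3/3 + y**2.
Then F(3) - F(2) = (-945/4 - 12*sqrt(3)) - (-80/3 - 8*sqrt(2)) = -2515/12 - 12*sqrt(3) + 8*sqrt(2).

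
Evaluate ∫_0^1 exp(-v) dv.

1 - exp(-1)

An antiderivative is F(v) = -exp(-v).
Then F(1) - F(0) = (-exp(-1)) - (-1) = 1 - exp(-1).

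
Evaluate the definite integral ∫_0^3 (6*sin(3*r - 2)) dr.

-2*cos(7) + 2*cos(2)

Let u = 3*r - 2, so du = 3 dr. When r = 0, u = -2; when r = 3, u = 7.
The integral becomes 2·∫ sin(u) du from -2 to 7, with antiderivative -2*cos(u).
Back in r: F(r) = -2*cos(3*r - 2).
Then F(3) - F(0) = (-2*cos(7)) - (-2*cos(2)) = -2*cos(7) + 2*cos(2).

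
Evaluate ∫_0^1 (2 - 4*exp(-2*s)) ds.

An antiderivative is F(s) = 2*s + 2*exp(-2*s).
Then F(1) - F(0) = (2*exp(-2) + 2) - (2) = 2*exp(-2).

2*exp(-2)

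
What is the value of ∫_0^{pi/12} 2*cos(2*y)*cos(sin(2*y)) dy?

sin(1/2)

Let u = sin(2*y), so du = 2*cos(2*y) dy. When y = 0, u = 0; when y = pi/12, u = 1/2.
The integral becomes ∫ cos(u) du from 0 to 1/2, with antiderivative sin(u).
Back in y: F(y) = sin(sin(2*y)).
Then F(pi/12) - F(0) = (sin(1/2)) - (0) = sin(1/2).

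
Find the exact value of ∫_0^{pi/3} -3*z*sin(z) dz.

-3*sqrt(3)/2 + pi/2

Integrate by parts once (u = z, dv = -3*sin(z) dz).
An antiderivative is F(z) = 3*z*cos(z) - 3*sin(z).
Then F(pi/3) - F(0) = (-3*sqrt(3)/2 + pi/2) - (0) = -3*sqrt(3)/2 + pi/2.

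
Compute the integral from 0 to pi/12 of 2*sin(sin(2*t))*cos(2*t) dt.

1 - cos(1/2)

Let u = sin(2*t), so du = 2*cos(2*t) dt. When t = 0, u = 0; when t = pi/12, u = 1/2.
The integral becomes ∫ sin(u) du from 0 to 1/2, with antiderivative -cos(u).
Back in t: F(t) = -cos(sin(2*t)).
Then F(pi/12) - F(0) = (-cos(1/2)) - (-1) = 1 - cos(1/2).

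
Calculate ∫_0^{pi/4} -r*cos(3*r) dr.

-sqrt(2)*pi/24 + sqrt(2)/18 + 1/9

Integrate by parts once (u = r, dv = -cos(3*r) dr).
An antiderivative is F(r) = -r*sin(3*r)/3 - cos(3*r)/9.
Then F(pi/4) - F(0) = (sqrt(2)*(4 - 3*pi)/72) - (-1/9) = -sqrt(2)*pi/24 + sqrt(2)/18 + 1/9.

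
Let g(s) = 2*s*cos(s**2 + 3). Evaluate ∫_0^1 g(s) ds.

sin(4) - sin(3)

Let u = s**2 + 3, so du = 2*s ds. When s = 0, u = 3; when s = 1, u = 4.
The integral becomes ∫ cos(u) du from 3 to 4, with antiderivative sin(u).
Back in s: F(s) = sin(s**2 + 3).
Then F(1) - F(0) = (sin(4)) - (sin(3)) = sin(4) - sin(3).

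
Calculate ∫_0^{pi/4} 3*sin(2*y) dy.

3/2

An antiderivative is F(y) = -3*cos(2*y)/2.
Then F(pi/4) - F(0) = (0) - (-3/2) = 3/2.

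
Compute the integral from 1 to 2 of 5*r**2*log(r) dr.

Integrate by parts once (u = ln r, dv = 5*r**2 dr).
An antiderivative is F(r) = 5*r**3*(3*log(r) - 1)/9.
Then F(2) - F(1) = (-40/9 + 40*log(2)/3) - (-5/9) = -35/9 + 40*log(2)/3.

-35/9 + 40*log(2)/3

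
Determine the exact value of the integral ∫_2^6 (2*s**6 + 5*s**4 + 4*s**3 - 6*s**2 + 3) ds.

By the power rule, an antiderivative is F(s) = 2*s**7/7 + s**5 + s**4 - 2*s**3 + 3*s.
Then F(6) - F(2) = (620478/7) - (522/7) = 619956/7.

619956/7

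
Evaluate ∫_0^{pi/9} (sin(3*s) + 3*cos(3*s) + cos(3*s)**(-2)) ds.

An antiderivative is F(s) = sin(3*s) - cos(3*s)/3 + tan(3*s)/3.
Then F(pi/9) - F(0) = (-1/6 + 5*sqrt(3)/6) - (-1/3) = 1/6 + 5*sqrt(3)/6.

1/6 + 5*sqrt(3)/6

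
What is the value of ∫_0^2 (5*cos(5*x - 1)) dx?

sin(9) + sin(1)

Let u = 5*x - 1, so du = 5 dx. When x = 0, u = -1; when x = 2, u = 9.
The integral becomes ∫ cos(u) du from -1 to 9, with antiderivative sin(u).
Back in x: F(x) = sin(5*x - 1).
Then F(2) - F(0) = (sin(9)) - (-sin(1)) = sin(9) + sin(1).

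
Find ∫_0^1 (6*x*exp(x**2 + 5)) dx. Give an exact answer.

Let u = x**2 + 5, so du = 2*x dx. When x = 0, u = 5; when x = 1, u = 6.
The integral becomes 3·∫ exp(u) du from 5 to 6, with antiderivative 3*exp(u).
Back in x: F(x) = 3*exp(x**2 + 5).
Then F(1) - F(0) = (3*exp(6)) - (3*exp(5)) = -3*(1 - exp(1))*exp(5).

-3*(1 - exp(1))*exp(5)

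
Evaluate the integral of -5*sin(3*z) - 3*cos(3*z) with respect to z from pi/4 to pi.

An antiderivative is F(z) = -sin(3*z) + 5*cos(3*z)/3.
Then F(pi) - F(pi/4) = (-5/3) - (-4*sqrt(2)/3) = -5/3 + 4*sqrt(2)/3.

-5/3 + 4*sqrt(2)/3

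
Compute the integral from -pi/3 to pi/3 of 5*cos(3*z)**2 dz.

Use the identity cos^2(3*z) = (1 + cos(6*z))/2.
An antiderivative is F(z) = 5*z/2 + 5*sin(6*z)/12.
Then F(pi/3) - F(-pi/3) = (5*pi/6) - (-5*pi/6) = 5*pi/3.

5*pi/3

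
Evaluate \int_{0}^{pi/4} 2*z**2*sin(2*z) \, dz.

Integrate by parts twice (u = z^2, dv = 2*sin(2*z) dz).
An antiderivative is F(z) = -z**2*cos(2*z) + z*sin(2*z) + cos(2*z)/2.
Then F(pi/4) - F(0) = (pi/4) - (1/2) = -1/2 + pi/4.

-1/2 + pi/4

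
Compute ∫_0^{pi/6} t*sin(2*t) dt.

Integrate by parts once (u = t, dv = sin(2*t) dt).
An antiderivative is F(t) = -t*cos(2*t)/2 + sin(2*t)/4.
Then F(pi/6) - F(0) = (-pi/24 + sqrt(3)/8) - (0) = -pi/24 + sqrt(3)/8.

-pi/24 + sqrt(3)/8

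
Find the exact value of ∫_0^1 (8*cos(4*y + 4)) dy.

Let u = 4*y + 4, so du = 4 dy. When y = 0, u = 4; when y = 1, u = 8.
The integral becomes 2·∫ cos(u) du from 4 to 8, with antiderivative 2*sin(u).
Back in y: F(y) = 2*sin(4*y + 4).
Then F(1) - F(0) = (2*sin(8)) - (2*sin(4)) = -2*sin(4) + 2*sin(8).

-2*sin(4) + 2*sin(8)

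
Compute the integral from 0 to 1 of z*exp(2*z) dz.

Integrate by parts once (u = z, dv = exp(2*z) dz).
An antiderivative is F(z) = (2*z - 1)*exp(2*z)/4.
Then F(1) - F(0) = (exp(2)/4) - (-1/4) = 1/4 + exp(2)/4.

1/4 + exp(2)/4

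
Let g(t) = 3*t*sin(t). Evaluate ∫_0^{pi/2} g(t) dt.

3

Integrate by parts once (u = t, dv = 3*sin(t) dt).
An antiderivative is F(t) = -3*t*cos(t) + 3*sin(t).
Then F(pi/2) - F(0) = (3) - (0) = 3.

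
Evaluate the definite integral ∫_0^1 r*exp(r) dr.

Integrate by parts once (u = r, dv = exp(r) dr).
An antiderivative is F(r) = (r - 1)*exp(r).
Then F(1) - F(0) = (0) - (-1) = 1.

1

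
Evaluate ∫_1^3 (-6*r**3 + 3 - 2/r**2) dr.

By the power rule, an antiderivative is F(r) = -3*r**4/2 + 3*r + 2/r.
Then F(3) - F(1) = (-671/6) - (7/2) = -346/3.

-346/3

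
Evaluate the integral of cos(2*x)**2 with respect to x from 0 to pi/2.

Use the identity cos^2(2*x) = (1 + cos(4*x))/2.
An antiderivative is F(x) = x/2 + sin(4*x)/8.
Then F(pi/2) - F(0) = (pi/4) - (0) = pi/4.

pi/4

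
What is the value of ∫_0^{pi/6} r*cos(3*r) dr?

Integrate by parts once (u = r, dv = cos(3*r) dr).
An antiderivative is F(r) = r*sin(3*r)/3 + cos(3*r)/9.
Then F(pi/6) - F(0) = (pi/18) - (1/9) = -1/9 + pi/18.

-1/9 + pi/18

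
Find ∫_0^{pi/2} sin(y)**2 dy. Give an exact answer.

Use the identity sin^2(y) = (1 - cos(2*y))/2.
An antiderivative is F(y) = y/2 - sin(2*y)/4.
Then F(pi/2) - F(0) = (pi/4) - (0) = pi/4.

pi/4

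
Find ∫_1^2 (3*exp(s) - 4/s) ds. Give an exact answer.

An antiderivative is F(s) = 3*exp(s) - 4*log(s).
Then F(2) - F(1) = (-log(16) + 3*exp(2)) - (3*exp(1)) = -3*exp(1) - log(16) + 3*exp(2).

-3*exp(1) - log(16) + 3*exp(2)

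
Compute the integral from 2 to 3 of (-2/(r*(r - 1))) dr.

log(9/16)

Factor the denominator: r**2 - r = r(r - 1).
Partial fractions: -2/(r*(r - 1)) = 2/r - 2/(r - 1).
An antiderivative is F(r) = 2*log(r) - 2*log(r - 1).
Then F(3) - F(2) = (log(9/4)) - (log(4)) = log(9/16).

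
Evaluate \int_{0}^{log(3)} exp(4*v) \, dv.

20

Let u = exp(v), so du = exp(v) dv. When v = 0, u = 1; when v = log(3), u = 3.
The integral becomes ∫ u**3 du from 1 to 3, with antiderivative u**4/4.
Back in v: F(v) = exp(4*v)/4.
Then F(log(3)) - F(0) = (81/4) - (1/4) = 20.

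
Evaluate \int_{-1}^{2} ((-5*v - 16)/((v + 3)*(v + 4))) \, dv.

-log(40)

Factor the denominator: v**2 + 7*v + 12 = (v + 4)(v + 3).
Partial fractions: (-5*v - 16)/((v + 3)*(v + 4)) = -4/(v + 4) - 1/(v + 3).
An antiderivative is F(v) = -log(v + 3) - 4*log(v + 4).
Then F(2) - F(-1) = (-4*log(3) - 4*log(2) - log(5)) - (-4*log(3) - log(2)) = -log(40).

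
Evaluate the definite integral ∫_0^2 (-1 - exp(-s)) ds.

-3 + exp(-2)

An antiderivative is F(s) = -s + exp(-s).
Then F(2) - F(0) = (-2 + exp(-2)) - (1) = -3 + exp(-2).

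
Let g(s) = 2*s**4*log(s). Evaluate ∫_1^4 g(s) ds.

-2046/25 + 4096*log(2)/5

Integrate by parts once (u = ln s, dv = 2*s**4 ds).
An antiderivative is F(s) = 2*s**5*(5*log(s) - 1)/25.
Then F(4) - F(1) = (-2048/25 + 4096*log(2)/5) - (-2/25) = -2046/25 + 4096*log(2)/5.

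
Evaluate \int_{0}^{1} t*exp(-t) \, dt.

Integrate by parts once (u = t, dv = exp(-t) dt).
An antiderivative is F(t) = (-t - 1)*exp(-t).
Then F(1) - F(0) = (-2*exp(-1)) - (-1) = 1 - 2*exp(-1).

1 - 2*exp(-1)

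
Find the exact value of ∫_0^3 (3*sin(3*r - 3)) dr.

cos(3) - cos(6)

Let u = 3*r - 3, so du = 3 dr. When r = 0, u = -3; when r = 3, u = 6.
The integral becomes ∫ sin(u) du from -3 to 6, with antiderivative -cos(u).
Back in r: F(r) = -cos(3*r - 3).
Then F(3) - F(0) = (-cos(6)) - (-cos(3)) = cos(3) - cos(6).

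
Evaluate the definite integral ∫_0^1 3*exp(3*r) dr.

-1 + exp(3)

Let u = 3*r, so du = 3 dr. When r = 0, u = 0; when r = 1, u = 3.
The integral becomes ∫ exp(u) du from 0 to 3, with antiderivative exp(u).
Back in r: F(r) = exp(3*r).
Then F(1) - F(0) = (exp(3)) - (1) = -1 + exp(3).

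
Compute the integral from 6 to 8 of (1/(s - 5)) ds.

An antiderivative is F(s) = log(s - 5).
Then F(8) - F(6) = (log(3)) - (0) = log(3).

log(3)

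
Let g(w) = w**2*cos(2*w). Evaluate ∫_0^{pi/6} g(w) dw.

-sqrt(3)/8 + sqrt(3)*pi**2/144 + pi/24

Integrate by parts twice (u = w^2, dv = cos(2*w) dw).
An antiderivative is F(w) = w**2*sin(2*w)/2 + w*cos(2*w)/2 - sin(2*w)/4.
Then F(pi/6) - F(0) = (-sqrt(3)/8 + sqrt(3)*pi**2/144 + pi/24) - (0) = -sqrt(3)/8 + sqrt(3)*pi**2/144 + pi/24.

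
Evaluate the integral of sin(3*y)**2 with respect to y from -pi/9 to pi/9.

-sqrt(3)/12 + pi/9

Use the identity sin^2(3*y) = (1 - cos(6*y))/2.
An antiderivative is F(y) = y/2 - sin(6*y)/12.
Then F(pi/9) - F(-pi/9) = (-sqrt(3)/24 + pi/18) - (-pi/18 + sqrt(3)/24) = -sqrt(3)/12 + pi/9.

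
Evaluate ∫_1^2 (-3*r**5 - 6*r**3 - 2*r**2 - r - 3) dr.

-379/6

By the power rule, an antiderivative is F(r) = -r**6/2 - 3*r**4/2 - 2*r**3/3 - r**2/2 - 3*r.
Then F(2) - F(1) = (-208/3) - (-37/6) = -379/6.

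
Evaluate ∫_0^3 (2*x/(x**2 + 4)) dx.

log(13/4)

Let u = x**2 + 4, so du = 2*x dx. When x = 0, u = 4; when x = 3, u = 13.
The integral becomes ∫ 1/u du from 4 to 13, with antiderivative log(u).
Back in x: F(x) = log(x**2 + 4).
Then F(3) - F(0) = (log(13)) - (log(4)) = log(13/4).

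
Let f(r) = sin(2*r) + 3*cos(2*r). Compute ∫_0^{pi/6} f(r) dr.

1/4 + 3*sqrt(3)/4

An antiderivative is F(r) = 3*sin(2*r)/2 - cos(2*r)/2.
Then F(pi/6) - F(0) = (-1/4 + 3*sqrt(3)/4) - (-1/2) = 1/4 + 3*sqrt(3)/4.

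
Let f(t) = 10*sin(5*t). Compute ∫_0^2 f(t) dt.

Let u = 5*t, so du = 5 dt. When t = 0, u = 0; when t = 2, u = 10.
The integral becomes 2·∫ sin(u) du from 0 to 10, with antiderivative -2*cos(u).
Back in t: F(t) = -2*cos(5*t).
Then F(2) - F(0) = (-2*cos(10)) - (-2) = 2 - 2*cos(10).

2 - 2*cos(10)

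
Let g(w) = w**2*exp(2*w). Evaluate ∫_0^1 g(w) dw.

Integrate by parts twice (u = w^2, dv = exp(2*w) dw).
An antiderivative is F(w) = (2*w**2 - 2*w + 1)*exp(2*w)/4.
Then F(1) - F(0) = (exp(2)/4) - (1/4) = -1/4 + exp(2)/4.

-1/4 + exp(2)/4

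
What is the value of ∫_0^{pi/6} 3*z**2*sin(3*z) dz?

Integrate by parts twice (u = z^2, dv = 3*sin(3*z) dz).
An antiderivative is F(z) = -z**2*cos(3*z) + 2*z*sin(3*z)/3 + 2*cos(3*z)/9.
Then F(pi/6) - F(0) = (pi/9) - (2/9) = -2/9 + pi/9.

-2/9 + pi/9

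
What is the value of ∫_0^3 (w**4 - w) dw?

By the power rule, an antiderivative is F(w) = w**5/5 - w**2/2.
Then F(3) - F(0) = (441/10) - (0) = 441/10.

441/10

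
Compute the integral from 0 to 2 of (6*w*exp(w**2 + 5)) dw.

-3*(1 - exp(4))*exp(5)

Let u = w**2 + 5, so du = 2*w dw. When w = 0, u = 5; when w = 2, u = 9.
The integral becomes 3·∫ exp(u) du from 5 to 9, with antiderivative 3*exp(u).
Back in w: F(w) = 3*exp(w**2 + 5).
Then F(2) - F(0) = (3*exp(9)) - (3*exp(5)) = -3*(1 - exp(4))*exp(5).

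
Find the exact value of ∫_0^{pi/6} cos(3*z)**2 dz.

pi/12

Use the identity cos^2(3*z) = (1 + cos(6*z))/2.
An antiderivative is F(z) = z/2 + sin(6*z)/12.
Then F(pi/6) - F(0) = (pi/12) - (0) = pi/12.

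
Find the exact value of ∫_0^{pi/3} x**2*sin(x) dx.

Integrate by parts twice (u = x^2, dv = sin(x) dx).
An antiderivative is F(x) = -x**2*cos(x) + 2*x*sin(x) + 2*cos(x).
Then F(pi/3) - F(0) = (-pi**2/18 + 1 + sqrt(3)*pi/3) - (2) = -1 - pi**2/18 + sqrt(3)*pi/3.

-1 - pi**2/18 + sqrt(3)*pi/3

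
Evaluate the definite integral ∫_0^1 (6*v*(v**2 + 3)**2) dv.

Let u = v**2 + 3, so du = 2*v dv. When v = 0, u = 3; when v = 1, u = 4.
The integral becomes 3·∫ u**2 du from 3 to 4, with antiderivative u**3.
Back in v: F(v) = (v**2 + 3)**3.
Then F(1) - F(0) = (64) - (27) = 37.

37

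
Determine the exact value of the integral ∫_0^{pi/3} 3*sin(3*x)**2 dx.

pi/2

Use the identity sin^2(3*x) = (1 - cos(6*x))/2.
An antiderivative is F(x) = 3*x/2 - sin(6*x)/4.
Then F(pi/3) - F(0) = (pi/2) - (0) = pi/2.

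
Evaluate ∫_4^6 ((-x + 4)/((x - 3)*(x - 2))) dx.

log(3/4)

Factor the denominator: x**2 - 5*x + 6 = (x - 2)(x - 3).
Partial fractions: (-x + 4)/((x - 3)*(x - 2)) = -2/(x - 2) + 1/(x - 3).
An antiderivative is F(x) = log(x - 3) - 2*log(x - 2).
Then F(6) - F(4) = (log(3/16)) - (-log(4)) = log(3/4).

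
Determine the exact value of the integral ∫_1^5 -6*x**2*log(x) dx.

Integrate by parts once (u = ln x, dv = -6*x**2 dx).
An antiderivative is F(x) = -2*x**3*(3*log(x) - 1)/3.
Then F(5) - F(1) = (250/3 - 250*log(5)) - (2/3) = 248/3 - 250*log(5).

248/3 - 250*log(5)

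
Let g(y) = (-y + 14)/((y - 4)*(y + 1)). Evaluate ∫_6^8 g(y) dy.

Factor the denominator: y**2 - 3*y - 4 = (y + 1)(y - 4).
Partial fractions: (-y + 14)/((y - 4)*(y + 1)) = -3/(y + 1) + 2/(y - 4).
An antiderivative is F(y) = 2*log(y - 4) - 3*log(y + 1).
Then F(8) - F(6) = (-6*log(3) + 4*log(2)) - (-3*log(7) + 2*log(2)) = -6*log(3) + 2*log(2) + 3*log(7).

-6*log(3) + 2*log(2) + 3*log(7)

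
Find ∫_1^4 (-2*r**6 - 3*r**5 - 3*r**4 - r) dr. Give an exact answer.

-257238/35

By the power rule, an antiderivative is F(r) = -2*r**7/7 - r**6/2 - 3*r**5/5 - r**2/2.
Then F(4) - F(1) = (-257304/35) - (-66/35) = -257238/35.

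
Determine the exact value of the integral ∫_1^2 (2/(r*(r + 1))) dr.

Factor the denominator: r**2 + r = (r + 1)r.
Partial fractions: 2/(r*(r + 1)) = -2/(r + 1) + 2/r.
An antiderivative is F(r) = 2*log(r) - 2*log(r + 1).
Then F(2) - F(1) = (log(4/9)) - (-log(4)) = log(16/9).

log(16/9)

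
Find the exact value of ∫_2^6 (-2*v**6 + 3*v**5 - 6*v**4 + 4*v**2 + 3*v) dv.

-6889744/105

By the power rule, an antiderivative is F(v) = -2*v**7/7 + v**6/2 - 6*v**5/5 + 4*v**3/3 + 3*v**2/2.
Then F(6) - F(2) = (-2297502/35) - (-2762/105) = -6889744/105.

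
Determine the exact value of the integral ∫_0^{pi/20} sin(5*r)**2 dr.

Use the identity sin^2(5*r) = (1 - cos(10*r))/2.
An antiderivative is F(r) = r/2 - sin(10*r)/20.
Then F(pi/20) - F(0) = (-1/20 + pi/40) - (0) = -1/20 + pi/40.

-1/20 + pi/40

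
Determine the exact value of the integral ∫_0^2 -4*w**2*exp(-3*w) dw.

Integrate by parts twice (u = w^2, dv = -4*exp(-3*w) dw).
An antiderivative is F(w) = (36*w**2 + 24*w + 8)*exp(-3*w)/27.
Then F(2) - F(0) = (200*exp(-6)/27) - (8/27) = -8/27 + 200*exp(-6)/27.

-8/27 + 200*exp(-6)/27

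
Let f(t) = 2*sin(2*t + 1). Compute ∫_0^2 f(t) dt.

Let u = 2*t + 1, so du = 2 dt. When t = 0, u = 1; when t = 2, u = 5.
The integral becomes ∫ sin(u) du from 1 to 5, with antiderivative -cos(u).
Back in t: F(t) = -cos(2*t + 1).
Then F(2) - F(0) = (-cos(5)) - (-cos(1)) = -cos(5) + cos(1).

-cos(5) + cos(1)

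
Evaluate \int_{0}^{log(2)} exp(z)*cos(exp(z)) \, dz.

Let u = exp(z), so du = exp(z) dz. When z = 0, u = 1; when z = log(2), u = 2.
The integral becomes ∫ cos(u) du from 1 to 2, with antiderivative sin(u).
Back in z: F(z) = sin(exp(z)).
Then F(log(2)) - F(0) = (sin(2)) - (sin(1)) = -sin(1) + sin(2).

-sin(1) + sin(2)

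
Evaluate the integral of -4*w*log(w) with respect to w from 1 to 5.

24 - 50*log(5)

Integrate by parts once (u = ln w, dv = -4*w dw).
An antiderivative is F(w) = -w**2*(2*log(w) - 1).
Then F(5) - F(1) = (25 - 50*log(5)) - (1) = 24 - 50*log(5).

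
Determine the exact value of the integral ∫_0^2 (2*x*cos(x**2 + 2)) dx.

-sin(2) + sin(6)

Let u = x**2 + 2, so du = 2*x dx. When x = 0, u = 2; when x = 2, u = 6.
The integral becomes ∫ cos(u) du from 2 to 6, with antiderivative sin(u).
Back in x: F(x) = sin(x**2 + 2).
Then F(2) - F(0) = (sin(6)) - (sin(2)) = -sin(2) + sin(6).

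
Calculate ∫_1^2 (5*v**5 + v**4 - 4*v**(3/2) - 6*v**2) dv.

By the power rule, an antiderivative is F(v) = 5*v**6/6 - 8*v**(5/2)/5 + v**5/5 - 2*v**3.
Then F(2) - F(1) = (656/15 - 32*sqrt(2)/5) - (-77/30) = 463/10 - 32*sqrt(2)/5.

463/10 - 32*sqrt(2)/5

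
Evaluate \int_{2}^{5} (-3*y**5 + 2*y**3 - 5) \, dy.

By the power rule, an antiderivative is F(y) = -y**6/2 + y**4/2 - 5*y.
Then F(5) - F(2) = (-7525) - (-34) = -7491.

-7491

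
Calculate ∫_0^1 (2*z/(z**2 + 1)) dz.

log(2)

Let u = z**2 + 1, so du = 2*z dz. When z = 0, u = 1; when z = 1, u = 2.
The integral becomes ∫ 1/u du from 1 to 2, with antiderivative log(u).
Back in z: F(z) = log(z**2 + 1).
Then F(1) - F(0) = (log(2)) - (0) = log(2).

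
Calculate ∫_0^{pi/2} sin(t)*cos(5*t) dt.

1/6

Use the identity sin(t)cos(5*t) = [sin(6*t) + sin(-4*t)]/2.
An antiderivative is F(t) = cos(4*t)/8 - cos(6*t)/12.
Then F(pi/2) - F(0) = (5/24) - (1/24) = 1/6.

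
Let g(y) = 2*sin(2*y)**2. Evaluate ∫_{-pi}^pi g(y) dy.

2*pi

Use the identity sin^2(2*y) = (1 - cos(4*y))/2.
An antiderivative is F(y) = y - sin(4*y)/4.
Then F(pi) - F(-pi) = (pi) - (-pi) = 2*pi.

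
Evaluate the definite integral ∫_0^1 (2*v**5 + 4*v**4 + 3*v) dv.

By the power rule, an antiderivative is F(v) = v**6/3 + 4*v**5/5 + 3*v**2/2.
Then F(1) - F(0) = (79/30) - (0) = 79/30.

79/30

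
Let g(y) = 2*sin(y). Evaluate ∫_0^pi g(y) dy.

An antiderivative is F(y) = -2*cos(y).
Then F(pi) - F(0) = (2) - (-2) = 4.

4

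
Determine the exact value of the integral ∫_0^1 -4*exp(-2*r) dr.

-2 + 2*exp(-2)

An antiderivative is F(r) = 2*exp(-2*r).
Then F(1) - F(0) = (2*exp(-2)) - (2) = -2 + 2*exp(-2).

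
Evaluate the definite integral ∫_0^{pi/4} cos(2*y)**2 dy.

Use the identity cos^2(2*y) = (1 + cos(4*y))/2.
An antiderivative is F(y) = y/2 + sin(4*y)/8.
Then F(pi/4) - F(0) = (pi/8) - (0) = pi/8.

pi/8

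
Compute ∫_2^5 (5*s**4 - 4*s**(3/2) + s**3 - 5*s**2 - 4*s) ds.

-40*sqrt(5) + 32*sqrt(2)/5 + 12033/4

By the power rule, an antiderivative is F(s) = -8*s**(5/2)/5 + s**5 + s**4/4 - 5*s**3/3 - 2*s**2.
Then F(5) - F(2) = (36275/12 - 40*sqrt(5)) - (44/3 - 32*sqrt(2)/5) = -40*sqrt(5) + 32*sqrt(2)/5 + 12033/4.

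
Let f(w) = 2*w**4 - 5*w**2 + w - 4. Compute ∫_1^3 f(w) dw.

By the power rule, an antiderivative is F(w) = 2*w**5/5 - 5*w**3/3 + w**2/2 - 4*w.
Then F(3) - F(1) = (447/10) - (-143/30) = 742/15.

742/15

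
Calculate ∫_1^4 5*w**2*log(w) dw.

-35 + 640*log(2)/3

Integrate by parts once (u = ln w, dv = 5*w**2 dw).
An antiderivative is F(w) = 5*w**3*(3*log(w) - 1)/9.
Then F(4) - F(1) = (-320/9 + 640*log(2)/3) - (-5/9) = -35 + 640*log(2)/3.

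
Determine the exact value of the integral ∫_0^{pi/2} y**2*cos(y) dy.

-2 + pi**2/4

Integrate by parts twice (u = y^2, dv = cos(y) dy).
An antiderivative is F(y) = y**2*sin(y) + 2*y*cos(y) - 2*sin(y).
Then F(pi/2) - F(0) = (-2 + pi**2/4) - (0) = -2 + pi**2/4.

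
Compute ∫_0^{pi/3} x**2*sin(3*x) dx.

-4/27 + pi**2/27

Integrate by parts twice (u = x^2, dv = sin(3*x) dx).
An antiderivative is F(x) = -x**2*cos(3*x)/3 + 2*x*sin(3*x)/9 + 2*cos(3*x)/27.
Then F(pi/3) - F(0) = (-2/27 + pi**2/27) - (2/27) = -4/27 + pi**2/27.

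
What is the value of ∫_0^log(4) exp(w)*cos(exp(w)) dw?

-sin(1) + sin(4)

Let u = exp(w), so du = exp(w) dw. When w = 0, u = 1; when w = log(4), u = 4.
The integral becomes ∫ cos(u) du from 1 to 4, with antiderivative sin(u).
Back in w: F(w) = sin(exp(w)).
Then F(log(4)) - F(0) = (sin(4)) - (sin(1)) = -sin(1) + sin(4).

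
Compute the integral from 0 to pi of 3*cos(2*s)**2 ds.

3*pi/2

Use the identity cos^2(2*s) = (1 + cos(4*s))/2.
An antiderivative is F(s) = 3*s/2 + 3*sin(4*s)/8.
Then F(pi) - F(0) = (3*pi/2) - (0) = 3*pi/2.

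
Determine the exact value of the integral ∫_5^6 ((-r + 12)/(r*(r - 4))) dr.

Factor the denominator: r**2 - 4*r = r(r - 4).
Partial fractions: (-r + 12)/(r*(r - 4)) = -3/r + 2/(r - 4).
An antiderivative is F(r) = -3*log(r) + 2*log(r - 4).
Then F(6) - F(5) = (-log(54)) - (-3*log(5)) = -3*log(3) - log(2) + 3*log(5).

-3*log(3) - log(2) + 3*log(5)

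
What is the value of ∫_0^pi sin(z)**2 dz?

Use the identity sin^2(z) = (1 - cos(2*z))/2.
An antiderivative is F(z) = z/2 - sin(2*z)/4.
Then F(pi) - F(0) = (pi/2) - (0) = pi/2.

pi/2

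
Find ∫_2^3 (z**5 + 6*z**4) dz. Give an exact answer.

By the power rule, an antiderivative is F(z) = z**6/6 + 6*z**5/5.
Then F(3) - F(2) = (4131/10) - (736/15) = 10921/30.

10921/30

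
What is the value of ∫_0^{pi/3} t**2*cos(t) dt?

-sqrt(3) + sqrt(3)*pi**2/18 + pi/3

Integrate by parts twice (u = t^2, dv = cos(t) dt).
An antiderivative is F(t) = t**2*sin(t) + 2*t*cos(t) - 2*sin(t).
Then F(pi/3) - F(0) = (-sqrt(3) + sqrt(3)*pi**2/18 + pi/3) - (0) = -sqrt(3) + sqrt(3)*pi**2/18 + pi/3.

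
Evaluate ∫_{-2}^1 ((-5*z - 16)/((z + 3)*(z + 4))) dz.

-4*log(5) + 2*log(2)

Factor the denominator: z**2 + 7*z + 12 = (z + 4)(z + 3).
Partial fractions: (-5*z - 16)/((z + 3)*(z + 4)) = -4/(z + 4) - 1/(z + 3).
An antiderivative is F(z) = -log(z + 3) - 4*log(z + 4).
Then F(1) - F(-2) = (-4*log(5) - 2*log(2)) - (-log(16)) = -4*log(5) + 2*log(2).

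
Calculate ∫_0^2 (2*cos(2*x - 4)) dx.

sin(4)

Let u = 2*x - 4, so du = 2 dx. When x = 0, u = -4; when x = 2, u = 0.
The integral becomes ∫ cos(u) du from -4 to 0, with antiderivative sin(u).
Back in x: F(x) = sin(2*x - 4).
Then F(2) - F(0) = (0) - (-sin(4)) = sin(4).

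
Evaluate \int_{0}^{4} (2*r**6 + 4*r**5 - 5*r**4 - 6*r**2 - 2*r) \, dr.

By the power rule, an antiderivative is F(r) = 2*r**7/7 + 2*r**6/3 - r**5 - 2*r**3 - r**2.
Then F(4) - F(0) = (131120/21) - (0) = 131120/21.

131120/21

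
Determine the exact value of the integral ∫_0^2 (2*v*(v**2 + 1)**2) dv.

Let u = v**2 + 1, so du = 2*v dv. When v = 0, u = 1; when v = 2, u = 5.
The integral becomes ∫ u**2 du from 1 to 5, with antiderivative u**3/3.
Back in v: F(v) = (v**2 + 1)**3/3.
Then F(2) - F(0) = (125/3) - (1/3) = 124/3.

124/3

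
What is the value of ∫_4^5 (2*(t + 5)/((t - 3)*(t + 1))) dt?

Factor the denominator: t**2 - 2*t - 3 = (t + 1)(t - 3).
Partial fractions: 2*(t + 5)/((t - 3)*(t + 1)) = -2/(t + 1) + 4/(t - 3).
An antiderivative is F(t) = 4*log(t - 3) - 2*log(t + 1).
Then F(5) - F(4) = (log(4/9)) - (-log(25)) = log(100/9).

log(100/9)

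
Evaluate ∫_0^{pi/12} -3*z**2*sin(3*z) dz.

-sqrt(2)/9 - sqrt(2)*pi/36 + sqrt(2)*pi**2/288 + 2/9

Integrate by parts twice (u = z^2, dv = -3*sin(3*z) dz).
An antiderivative is F(z) = z**2*cos(3*z) - 2*z*sin(3*z)/3 - 2*cos(3*z)/9.
Then F(pi/12) - F(0) = (sqrt(2)*(-32 - 8*pi + pi**2)/288) - (-2/9) = -sqrt(2)/9 - sqrt(2)*pi/36 + sqrt(2)*pi**2/288 + 2/9.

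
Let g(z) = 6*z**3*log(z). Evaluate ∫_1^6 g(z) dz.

-3885/8 + 1944*log(2) + 1944*log(3)

Integrate by parts once (u = ln z, dv = 6*z**3 dz).
An antiderivative is F(z) = 3*z**4*(4*log(z) - 1)/8.
Then F(6) - F(1) = (-486 + 1944*log(2) + 1944*log(3)) - (-3/8) = -3885/8 + 1944*log(2) + 1944*log(3).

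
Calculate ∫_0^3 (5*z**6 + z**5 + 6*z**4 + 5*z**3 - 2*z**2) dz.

288189/140

By the power rule, an antiderivative is F(z) = 5*z**7/7 + z**6/6 + 6*z**5/5 + 5*z**4/4 - 2*z**3/3.
Then F(3) - F(0) = (288189/140) - (0) = 288189/140.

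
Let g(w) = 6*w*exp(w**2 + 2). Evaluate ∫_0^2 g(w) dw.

-3*(1 - exp(4))*exp(2)

Let u = w**2 + 2, so du = 2*w dw. When w = 0, u = 2; when w = 2, u = 6.
The integral becomes 3·∫ exp(u) du from 2 to 6, with antiderivative 3*exp(u).
Back in w: F(w) = 3*exp(w**2 + 2).
Then F(2) - F(0) = (3*exp(6)) - (3*exp(2)) = -3*(1 - exp(4))*exp(2).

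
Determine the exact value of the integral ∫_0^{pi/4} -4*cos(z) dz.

-2*sqrt(2)

An antiderivative is F(z) = -4*sin(z).
Then F(pi/4) - F(0) = (-2*sqrt(2)) - (0) = -2*sqrt(2).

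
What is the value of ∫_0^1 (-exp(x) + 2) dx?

An antiderivative is F(x) = 2*x - exp(x).
Then F(1) - F(0) = (2 - E) - (-1) = 3 - E.

3 - E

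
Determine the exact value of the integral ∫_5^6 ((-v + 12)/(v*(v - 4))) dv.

-3*log(3) - log(2) + 3*log(5)

Factor the denominator: v**2 - 4*v = v(v - 4).
Partial fractions: (-v + 12)/(v*(v - 4)) = -3/v + 2/(v - 4).
An antiderivative is F(v) = -3*log(v) + 2*log(v - 4).
Then F(6) - F(5) = (-log(54)) - (-3*log(5)) = -3*log(3) - log(2) + 3*log(5).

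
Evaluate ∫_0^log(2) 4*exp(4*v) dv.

15

Let u = exp(v), so du = exp(v) dv. When v = 0, u = 1; when v = log(2), u = 2.
The integral becomes 4·∫ u**3 du from 1 to 2, with antiderivative u**4.
Back in v: F(v) = exp(4*v).
Then F(log(2)) - F(0) = (16) - (1) = 15.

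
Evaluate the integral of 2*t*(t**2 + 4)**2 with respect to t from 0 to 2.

Let u = t**2 + 4, so du = 2*t dt. When t = 0, u = 4; when t = 2, u = 8.
The integral becomes ∫ u**2 du from 4 to 8, with antiderivative u**3/3.
Back in t: F(t) = (t**2 + 4)**3/3.
Then F(2) - F(0) = (512/3) - (64/3) = 448/3.

448/3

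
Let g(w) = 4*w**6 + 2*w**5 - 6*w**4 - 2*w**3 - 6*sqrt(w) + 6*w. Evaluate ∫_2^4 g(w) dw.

8*sqrt(2) + 326436/35

By the power rule, an antiderivative is F(w) = 4*w**7/7 + w**6/3 - 6*w**5/5 - w**4/2 - 4*w**(3/2) + 3*w**2.
Then F(4) - F(2) = (985616/105) - (6308/105 - 8*sqrt(2)) = 8*sqrt(2) + 326436/35.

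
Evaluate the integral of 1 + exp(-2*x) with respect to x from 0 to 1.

An antiderivative is F(x) = x - exp(-2*x)/2.
Then F(1) - F(0) = (1 - exp(-2)/2) - (-1/2) = 3/2 - exp(-2)/2.

3/2 - exp(-2)/2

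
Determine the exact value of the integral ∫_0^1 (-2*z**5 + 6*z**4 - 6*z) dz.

-32/15

By the power rule, an antiderivative is F(z) = -z**6/3 + 6*z**5/5 - 3*z**2.
Then F(1) - F(0) = (-32/15) - (0) = -32/15.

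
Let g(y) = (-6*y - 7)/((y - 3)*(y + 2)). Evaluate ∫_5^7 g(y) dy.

-5*log(2) - 2*log(3) + log(7)

Factor the denominator: y**2 - y - 6 = (y + 2)(y - 3).
Partial fractions: (-6*y - 7)/((y - 3)*(y + 2)) = -1/(y + 2) - 5/(y - 3).
An antiderivative is F(y) = -5*log(y - 3) - log(y + 2).
Then F(7) - F(5) = (-10*log(2) - 2*log(3)) - (-5*log(2) - log(7)) = -5*log(2) - 2*log(3) + log(7).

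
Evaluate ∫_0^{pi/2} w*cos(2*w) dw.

-1/2

Integrate by parts once (u = w, dv = cos(2*w) dw).
An antiderivative is F(w) = w*sin(2*w)/2 + cos(2*w)/4.
Then F(pi/2) - F(0) = (-1/4) - (1/4) = -1/2.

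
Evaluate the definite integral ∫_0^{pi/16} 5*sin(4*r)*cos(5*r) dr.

Use the identity sin(4*r)cos(5*r) = [sin(9*r) + sin(-r)]/2.
An antiderivative is F(r) = 5*cos(r)/2 - 5*cos(9*r)/18.
Then F(pi/16) - F(0) = (5*sin(pi/16)/18 + 5*cos(pi/16)/2) - (20/9) = -20/9 + 5*sin(pi/16)/18 + 5*cos(pi/16)/2.

-20/9 + 5*sin(pi/16)/18 + 5*cos(pi/16)/2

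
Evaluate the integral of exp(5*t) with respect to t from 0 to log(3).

Let u = exp(t), so du = exp(t) dt. When t = 0, u = 1; when t = log(3), u = 3.
The integral becomes ∫ u**4 du from 1 to 3, with antiderivative u**5/5.
Back in t: F(t) = exp(5*t)/5.
Then F(log(3)) - F(0) = (243/5) - (1/5) = 242/5.

242/5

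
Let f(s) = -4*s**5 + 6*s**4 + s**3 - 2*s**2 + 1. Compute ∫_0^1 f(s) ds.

By the power rule, an antiderivative is F(s) = -2*s**6/3 + 6*s**5/5 + s**4/4 - 2*s**3/3 + s.
Then F(1) - F(0) = (67/60) - (0) = 67/60.

67/60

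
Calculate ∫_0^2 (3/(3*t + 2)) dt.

Let u = 3*t + 2, so du = 3 dt. When t = 0, u = 2; when t = 2, u = 8.
The integral becomes ∫ 1/u du from 2 to 8, with antiderivative log(u).
Back in t: F(t) = log(3*t + 2).
Then F(2) - F(0) = (log(8)) - (log(2)) = log(4).

log(4)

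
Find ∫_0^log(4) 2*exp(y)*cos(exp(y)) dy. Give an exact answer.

-2*sin(1) + 2*sin(4)

Let u = exp(y), so du = exp(y) dy. When y = 0, u = 1; when y = log(4), u = 4.
The integral becomes 2·∫ cos(u) du from 1 to 4, with antiderivative 2*sin(u).
Back in y: F(y) = 2*sin(exp(y)).
Then F(log(4)) - F(0) = (2*sin(4)) - (2*sin(1)) = -2*sin(1) + 2*sin(4).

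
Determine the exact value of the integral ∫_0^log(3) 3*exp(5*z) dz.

Let u = exp(z), so du = exp(z) dz. When z = 0, u = 1; when z = log(3), u = 3.
The integral becomes 3·∫ u**4 du from 1 to 3, with antiderivative 3*u**5/5.
Back in z: F(z) = 3*exp(5*z)/5.
Then F(log(3)) - F(0) = (729/5) - (3/5) = 726/5.

726/5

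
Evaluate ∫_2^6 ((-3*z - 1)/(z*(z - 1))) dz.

Factor the denominator: z**2 - z = z(z - 1).
Partial fractions: (-3*z - 1)/(z*(z - 1)) = 1/z - 4/(z - 1).
An antiderivative is F(z) = log(z) - 4*log(z - 1).
Then F(6) - F(2) = (-4*log(5) + log(2) + log(3)) - (log(2)) = -4*log(5) + log(3).

-4*log(5) + log(3)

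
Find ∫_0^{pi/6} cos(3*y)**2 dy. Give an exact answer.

pi/12

Use the identity cos^2(3*y) = (1 + cos(6*y))/2.
An antiderivative is F(y) = y/2 + sin(6*y)/12.
Then F(pi/6) - F(0) = (pi/12) - (0) = pi/12.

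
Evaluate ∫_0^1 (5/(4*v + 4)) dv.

5*log(2)/4

An antiderivative is F(v) = 5*log(4*v + 4)/4.
Then F(1) - F(0) = (15*log(2)/4) - (5*log(2)/2) = 5*log(2)/4.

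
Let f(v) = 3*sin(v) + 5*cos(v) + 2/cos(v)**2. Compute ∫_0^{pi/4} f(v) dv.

An antiderivative is F(v) = 5*sin(v) - 3*cos(v) + 2*tan(v).
Then F(pi/4) - F(0) = (sqrt(2) + 2) - (-3) = sqrt(2) + 5.

sqrt(2) + 5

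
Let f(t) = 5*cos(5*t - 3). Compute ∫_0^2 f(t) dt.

Let u = 5*t - 3, so du = 5 dt. When t = 0, u = -3; when t = 2, u = 7.
The integral becomes ∫ cos(u) du from -3 to 7, with antiderivative sin(u).
Back in t: F(t) = sin(5*t - 3).
Then F(2) - F(0) = (sin(7)) - (-sin(3)) = sin(3) + sin(7).

sin(3) + sin(7)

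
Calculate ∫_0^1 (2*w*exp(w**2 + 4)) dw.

-exp(4) + exp(5)

Let u = w**2 + 4, so du = 2*w dw. When w = 0, u = 4; when w = 1, u = 5.
The integral becomes ∫ exp(u) du from 4 to 5, with antiderivative exp(u).
Back in w: F(w) = exp(w**2 + 4).
Then F(1) - F(0) = (exp(5)) - (exp(4)) = -exp(4) + exp(5).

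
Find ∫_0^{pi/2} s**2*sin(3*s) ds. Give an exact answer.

Integrate by parts twice (u = s^2, dv = sin(3*s) ds).
An antiderivative is F(s) = -s**2*cos(3*s)/3 + 2*s*sin(3*s)/9 + 2*cos(3*s)/27.
Then F(pi/2) - F(0) = (-pi/9) - (2/27) = -pi/9 - 2/27.

-pi/9 - 2/27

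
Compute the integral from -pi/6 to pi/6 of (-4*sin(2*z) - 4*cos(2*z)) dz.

An antiderivative is F(z) = -2*sin(2*z) + 2*cos(2*z).
Then F(pi/6) - F(-pi/6) = (1 - sqrt(3)) - (1 + sqrt(3)) = -2*sqrt(3).

-2*sqrt(3)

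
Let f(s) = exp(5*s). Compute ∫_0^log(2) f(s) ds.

31/5

Let u = exp(s), so du = exp(s) ds. When s = 0, u = 1; when s = log(2), u = 2.
The integral becomes ∫ u**4 du from 1 to 2, with antiderivative u**5/5.
Back in s: F(s) = exp(5*s)/5.
Then F(log(2)) - F(0) = (32/5) - (1/5) = 31/5.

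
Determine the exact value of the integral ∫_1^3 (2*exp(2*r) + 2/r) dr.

An antiderivative is F(r) = exp(2*r) + 2*log(r).
Then F(3) - F(1) = (log(9) + exp(6)) - (exp(2)) = -exp(2) + log(9) + exp(6).

-exp(2) + log(9) + exp(6)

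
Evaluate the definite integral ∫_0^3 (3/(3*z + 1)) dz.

log(10)

Let u = 3*z + 1, so du = 3 dz. When z = 0, u = 1; when z = 3, u = 10.
The integral becomes ∫ 1/u du from 1 to 10, with antiderivative log(u).
Back in z: F(z) = log(3*z + 1).
Then F(3) - F(0) = (log(10)) - (0) = log(10).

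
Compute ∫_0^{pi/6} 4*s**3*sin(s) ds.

Integrate by parts 3 times (u = s^3, dv = 4*sin(s) ds).
An antiderivative is F(s) = -4*s**3*cos(s) + 12*s**2*sin(s) + 24*s*cos(s) - 24*sin(s).
Then F(pi/6) - F(0) = (-12 - sqrt(3)*pi**3/108 + pi**2/6 + 2*sqrt(3)*pi) - (0) = -12 - sqrt(3)*pi**3/108 + pi**2/6 + 2*sqrt(3)*pi.

-12 - sqrt(3)*pi**3/108 + pi**2/6 + 2*sqrt(3)*pi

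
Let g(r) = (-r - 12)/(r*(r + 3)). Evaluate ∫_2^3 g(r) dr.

Factor the denominator: r**2 + 3*r = (r + 3)r.
Partial fractions: (-r - 12)/(r*(r + 3)) = 3/(r + 3) - 4/r.
An antiderivative is F(r) = -4*log(r) + 3*log(r + 3).
Then F(3) - F(2) = (log(8/3)) - (-4*log(2) + 3*log(5)) = -3*log(5) - log(3) + 7*log(2).

-3*log(5) - log(3) + 7*log(2)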